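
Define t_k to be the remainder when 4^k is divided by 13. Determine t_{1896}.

Computing terms: t_1 = 4,  t_2 = 3,  t_3 = 12,  t_4 = 9,  t_5 = 10,  t_6 = 1,  t_7 = 4.
Since t_7 = t_1 = 4, the sequence is periodic with period 6.
(1896 - 1) mod 6 = 5, so t_{1896} = t_6 = 1.

1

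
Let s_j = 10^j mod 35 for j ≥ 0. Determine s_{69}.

We have s_0 = 1,  s_1 = 10,  s_2 = 30,  s_3 = 20,  s_4 = 25,  s_5 = 5,  s_6 = 15,  s_7 = 10.
Since s_7 = s_1 = 10, the sequence is eventually periodic: after a pre-period of length 1 it cycles with period 6.
For j ≥ 1, s_j depends only on (j - 1) mod 6. (69 - 1) mod 6 = 2, so s_{69} = s_3 = 20.

20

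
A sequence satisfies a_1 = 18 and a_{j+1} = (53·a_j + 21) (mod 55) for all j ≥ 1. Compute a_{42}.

Listing terms: a_1 = 18; a_2 = 40; a_3 = 51; a_4 = 29; a_5 = 18.
The sequence repeats with period 4.
So a_{42} = a_{1 + ((42-1) mod 4)} = a_2 = 40.

40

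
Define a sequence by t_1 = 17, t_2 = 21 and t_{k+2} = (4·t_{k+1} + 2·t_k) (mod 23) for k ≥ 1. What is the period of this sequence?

We have t_1 = 17; t_2 = 21; t_3 = 3; t_4 = 8; t_5 = 15; t_6 = 7; t_7 = 12; t_8 = 16; t_9 = 19; t_{10} = 16; t_{11} = 10; t_{12} = 3; t_{13} = 9; t_{14} = 19; t_{15} = 2; t_{16} = 0; t_{17} = 4; t_{18} = 16; t_{19} = 3; t_{20} = 21; t_{21} = 21; t_{22} = 11; t_{23} = 17; t_{24} = 21.
The sequence repeats with period 22.

22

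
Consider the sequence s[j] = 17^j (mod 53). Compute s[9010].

36

Listing terms: s[1] = 17, s[2] = 24, s[3] = 37, s[4] = 46, s[5] = 40, s[6] = 44, s[7] = 6, s[8] = 49, s[9] = 38, s[10] = 10, s[11] = 11, s[12] = 28, s[13] = 52, s[14] = 36, s[15] = 29, s[16] = 16, s[17] = 7, s[18] = 13, s[19] = 9, s[20] = 47, s[21] = 4, s[22] = 15, s[23] = 43, s[24] = 42, s[25] = 25, s[26] = 1, s[27] = 17.
Since s[27] = s[1] = 17, the sequence is periodic with period 26.
So s[9010] = s[1 + ((9010-1) mod 26)] = s[14] = 36.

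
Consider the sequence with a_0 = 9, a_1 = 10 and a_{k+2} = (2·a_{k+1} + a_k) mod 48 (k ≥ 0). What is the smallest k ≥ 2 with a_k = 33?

8

Computing terms: a_0 = 9,  a_1 = 10,  a_2 = 29,  a_3 = 20,  a_4 = 21,  a_5 = 14,  a_6 = 1,  a_7 = 16,  a_8 = 33,  a_9 = 34,  a_{10} = 5,  a_{11} = 44,  a_{12} = 45,  a_{13} = 38,  a_{14} = 25,  a_{15} = 40,  a_{16} = 9,  a_{17} = 10.
The sequence repeats with period 16.
The value 33 first appears (with k ≥ 2) at a_8.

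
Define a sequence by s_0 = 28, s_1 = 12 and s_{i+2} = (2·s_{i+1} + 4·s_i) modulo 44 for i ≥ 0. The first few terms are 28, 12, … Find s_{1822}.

We have s_0 = 28,  s_1 = 12,  s_2 = 4,  s_3 = 12,  s_4 = 40,  s_5 = 40,  s_6 = 20,  s_7 = 24,  s_8 = 40,  s_9 = 0,  s_{10} = 28,  s_{11} = 12.
Since (s_{10}, s_{11}) = (s_0, s_1) = (28, 12) (two consecutive terms determine the rest), the sequence is periodic with period 10.
(1822 - 0) mod 10 = 2, so s_{1822} = s_2 = 4.

4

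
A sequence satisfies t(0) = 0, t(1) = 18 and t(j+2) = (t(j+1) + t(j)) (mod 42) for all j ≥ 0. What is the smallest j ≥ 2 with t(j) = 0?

8

Computing terms: t(0) = 0; t(1) = 18; t(2) = 18; t(3) = 36; t(4) = 12; t(5) = 6; t(6) = 18; t(7) = 24; t(8) = 0; t(9) = 24; t(10) = 24; t(11) = 6; t(12) = 30; t(13) = 36; t(14) = 24; t(15) = 18; t(16) = 0; t(17) = 18.
The sequence repeats with period 16.
The value 0 first appears (with j ≥ 2) at t(8).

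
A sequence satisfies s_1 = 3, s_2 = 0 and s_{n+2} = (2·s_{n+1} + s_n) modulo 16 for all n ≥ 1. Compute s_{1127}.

7

s_1 = 3,  s_2 = 0,  s_3 = 3,  s_4 = 6,  s_5 = 15,  s_6 = 4,  s_7 = 7,  s_8 = 2,  s_9 = 11,  s_{10} = 8,  s_{11} = 11,  s_{12} = 14,  s_{13} = 7,  s_{14} = 12,  s_{15} = 15,  s_{16} = 10,  s_{17} = 3,  s_{18} = 0.
Since (s_{17}, s_{18}) = (s_1, s_2) = (3, 0) (two consecutive terms determine the rest), the sequence is periodic with period 16.
So s_{1127} = s_{1 + ((1127-1) mod 16)} = s_7 = 7.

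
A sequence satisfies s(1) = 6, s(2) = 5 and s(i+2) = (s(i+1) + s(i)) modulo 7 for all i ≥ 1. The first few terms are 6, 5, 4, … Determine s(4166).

1

s(1) = 6,  s(2) = 5,  s(3) = 4,  s(4) = 2,  s(5) = 6,  s(6) = 1,  s(7) = 0,  s(8) = 1,  s(9) = 1,  s(10) = 2,  s(11) = 3,  s(12) = 5,  s(13) = 1,  s(14) = 6,  s(15) = 0,  s(16) = 6,  s(17) = 6,  s(18) = 5.
Since (s(17), s(18)) = (s(1), s(2)) = (6, 5) (two consecutive terms determine the rest), the sequence is periodic with period 16.
So s(4166) = s(1 + ((4166-1) mod 16)) = s(6) = 1.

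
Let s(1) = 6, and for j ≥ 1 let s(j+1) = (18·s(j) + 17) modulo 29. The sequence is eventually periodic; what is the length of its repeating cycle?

Listing terms: s(1) = 6; s(2) = 9; s(3) = 5; s(4) = 20; s(5) = 0; s(6) = 17; s(7) = 4; s(8) = 2; s(9) = 24; s(10) = 14; s(11) = 8; s(12) = 16; s(13) = 15; s(14) = 26; s(15) = 21; s(16) = 18; s(17) = 22; s(18) = 7; s(19) = 27; s(20) = 10; s(21) = 23; s(22) = 25; s(23) = 3; s(24) = 13; s(25) = 19; s(26) = 11; s(27) = 12; s(28) = 1; s(29) = 6.
The sequence repeats with period 28.

28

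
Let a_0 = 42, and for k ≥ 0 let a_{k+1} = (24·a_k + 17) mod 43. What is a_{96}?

35

Computing terms: a_0 = 42; a_1 = 36; a_2 = 21; a_3 = 5; a_4 = 8; a_5 = 37; a_6 = 2; a_7 = 22; a_8 = 29; a_9 = 25; a_{10} = 15; a_{11} = 33; a_{12} = 35; a_{13} = 40; a_{14} = 31; a_{15} = 30; a_{16} = 6; a_{17} = 32; a_{18} = 11; a_{19} = 23; a_{20} = 10; a_{21} = 42.
Since a_{21} = a_0 = 42, the sequence is periodic with period 21.
So a_{96} = a_{0 + ((96-0) mod 21)} = a_{12} = 35.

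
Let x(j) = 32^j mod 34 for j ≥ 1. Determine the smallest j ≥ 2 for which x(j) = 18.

8

We have x(1) = 32,  x(2) = 4,  x(3) = 26,  x(4) = 16,  x(5) = 2,  x(6) = 30,  x(7) = 8,  x(8) = 18,  x(9) = 32.
Since x(9) = x(1) = 32, the sequence is periodic with period 8.
The value 18 first appears (with j ≥ 2) at x(8).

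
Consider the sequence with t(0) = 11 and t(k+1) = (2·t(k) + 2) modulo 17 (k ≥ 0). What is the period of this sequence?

Listing terms: t(0) = 11, t(1) = 7, t(2) = 16, t(3) = 0, t(4) = 2, t(5) = 6, t(6) = 14, t(7) = 13, t(8) = 11.
The sequence repeats with period 8.

8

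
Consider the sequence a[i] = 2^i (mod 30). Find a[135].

Computing terms: a[1] = 2; a[2] = 4; a[3] = 8; a[4] = 16; a[5] = 2.
Since a[5] = a[1] = 2, the sequence is periodic with period 4.
So a[135] = a[1 + ((135-1) mod 4)] = a[3] = 8.

8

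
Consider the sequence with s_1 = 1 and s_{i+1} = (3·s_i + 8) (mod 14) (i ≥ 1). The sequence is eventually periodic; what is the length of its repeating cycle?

6

s_1 = 1,  s_2 = 11,  s_3 = 13,  s_4 = 5,  s_5 = 9,  s_6 = 7,  s_7 = 1.
The sequence repeats with period 6.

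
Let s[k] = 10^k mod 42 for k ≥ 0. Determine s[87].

34

s[0] = 1, s[1] = 10, s[2] = 16, s[3] = 34, s[4] = 4, s[5] = 40, s[6] = 22, s[7] = 10.
Since s[7] = s[1] = 10, the sequence is eventually periodic: after a pre-period of length 1 it cycles with period 6.
For k ≥ 1, s[k] depends only on (k - 1) mod 6. (87 - 1) mod 6 = 2, so s[87] = s[3] = 34.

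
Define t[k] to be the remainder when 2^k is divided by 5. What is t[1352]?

Listing terms: t[1] = 2; t[2] = 4; t[3] = 3; t[4] = 1; t[5] = 2.
Since t[5] = t[1] = 2, the sequence is periodic with period 4.
So t[1352] = t[1 + ((1352-1) mod 4)] = t[4] = 1.

1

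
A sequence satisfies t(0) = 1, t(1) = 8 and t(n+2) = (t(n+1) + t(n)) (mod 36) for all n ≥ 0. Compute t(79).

Listing terms: t(0) = 1; t(1) = 8; t(2) = 9; t(3) = 17; t(4) = 26; t(5) = 7; t(6) = 33; t(7) = 4; t(8) = 1; t(9) = 5; t(10) = 6; t(11) = 11; t(12) = 17; t(13) = 28; t(14) = 9; t(15) = 1; t(16) = 10; t(17) = 11; t(18) = 21; t(19) = 32; t(20) = 17; t(21) = 13; t(22) = 30; t(23) = 7; t(24) = 1; t(25) = 8.
Since (t(24), t(25)) = (t(0), t(1)) = (1, 8) (two consecutive terms determine the rest), the sequence is periodic with period 24.
(79 - 0) mod 24 = 7, so t(79) = t(7) = 4.

4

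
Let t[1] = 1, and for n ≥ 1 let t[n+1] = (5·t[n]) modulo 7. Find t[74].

5

t[1] = 1; t[2] = 5; t[3] = 4; t[4] = 6; t[5] = 2; t[6] = 3; t[7] = 1.
The sequence repeats with period 6.
So t[74] = t[1 + ((74-1) mod 6)] = t[2] = 5.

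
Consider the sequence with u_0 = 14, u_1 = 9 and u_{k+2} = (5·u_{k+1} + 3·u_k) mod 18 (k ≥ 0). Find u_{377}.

3

We have u_0 = 14; u_1 = 9; u_2 = 15; u_3 = 12; u_4 = 15; u_5 = 3; u_6 = 6; u_7 = 3; u_8 = 15; u_9 = 12.
Since (u_8, u_9) = (u_2, u_3) = (15, 12) (two consecutive terms determine the rest), the sequence is eventually periodic: after a pre-period of length 2 it cycles with period 6.
For k ≥ 2, u_k depends only on (k - 2) mod 6. (377 - 2) mod 6 = 3, so u_{377} = u_5 = 3.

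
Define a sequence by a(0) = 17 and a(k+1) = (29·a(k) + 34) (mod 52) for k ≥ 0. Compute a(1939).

a(0) = 17, a(1) = 7, a(2) = 29, a(3) = 43, a(4) = 33, a(5) = 3, a(6) = 17.
The sequence repeats with period 6.
So a(1939) = a(0 + ((1939-0) mod 6)) = a(1) = 7.

7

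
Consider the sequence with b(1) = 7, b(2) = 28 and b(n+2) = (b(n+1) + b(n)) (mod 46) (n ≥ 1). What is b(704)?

40

Computing terms: b(1) = 7,  b(2) = 28,  b(3) = 35,  b(4) = 17,  b(5) = 6,  b(6) = 23,  b(7) = 29,  b(8) = 6,  b(9) = 35,  b(10) = 41,  b(11) = 30,  b(12) = 25,  b(13) = 9,  b(14) = 34,  b(15) = 43,  b(16) = 31,  b(17) = 28,  b(18) = 13,  b(19) = 41,  b(20) = 8,  b(21) = 3,  b(22) = 11,  b(23) = 14,  b(24) = 25,  b(25) = 39,  b(26) = 18,  b(27) = 11,  b(28) = 29,  b(29) = 40,  b(30) = 23,  b(31) = 17,  b(32) = 40,  b(33) = 11,  b(34) = 5,  b(35) = 16,  b(36) = 21,  b(37) = 37,  b(38) = 12,  b(39) = 3,  b(40) = 15,  b(41) = 18,  b(42) = 33,  b(43) = 5,  b(44) = 38,  b(45) = 43,  b(46) = 35,  b(47) = 32,  b(48) = 21,  b(49) = 7,  b(50) = 28.
The sequence repeats with period 48.
(704 - 1) mod 48 = 31, so b(704) = b(32) = 40.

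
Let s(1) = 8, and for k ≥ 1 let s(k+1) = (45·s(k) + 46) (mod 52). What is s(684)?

Computing terms: s(1) = 8,  s(2) = 42,  s(3) = 12,  s(4) = 14,  s(5) = 0,  s(6) = 46,  s(7) = 36,  s(8) = 2,  s(9) = 32,  s(10) = 30,  s(11) = 44,  s(12) = 50,  s(13) = 8.
The sequence repeats with period 12.
(684 - 1) mod 12 = 11, so s(684) = s(12) = 50.

50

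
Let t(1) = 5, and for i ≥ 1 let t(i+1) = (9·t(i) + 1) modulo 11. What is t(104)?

7

We have t(1) = 5; t(2) = 2; t(3) = 8; t(4) = 7; t(5) = 9; t(6) = 5.
Since t(6) = t(1) = 5, the sequence is periodic with period 5.
So t(104) = t(1 + ((104-1) mod 5)) = t(4) = 7.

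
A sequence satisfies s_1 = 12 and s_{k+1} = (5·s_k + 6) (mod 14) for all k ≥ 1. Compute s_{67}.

s_1 = 12,  s_2 = 10,  s_3 = 0,  s_4 = 6,  s_5 = 8,  s_6 = 4,  s_7 = 12.
The sequence repeats with period 6.
So s_{67} = s_{1 + ((67-1) mod 6)} = s_1 = 12.

12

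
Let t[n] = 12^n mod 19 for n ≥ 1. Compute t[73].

12

Computing terms: t[1] = 12,  t[2] = 11,  t[3] = 18,  t[4] = 7,  t[5] = 8,  t[6] = 1,  t[7] = 12.
The sequence repeats with period 6.
So t[73] = t[1 + ((73-1) mod 6)] = t[1] = 12.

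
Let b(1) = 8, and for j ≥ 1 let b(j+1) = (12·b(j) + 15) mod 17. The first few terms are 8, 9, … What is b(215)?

Computing terms: b(1) = 8, b(2) = 9, b(3) = 4, b(4) = 12, b(5) = 6, b(6) = 2, b(7) = 5, b(8) = 7, b(9) = 14, b(10) = 13, b(11) = 1, b(12) = 10, b(13) = 16, b(14) = 3, b(15) = 0, b(16) = 15, b(17) = 8.
The sequence repeats with period 16.
So b(215) = b(1 + ((215-1) mod 16)) = b(7) = 5.

5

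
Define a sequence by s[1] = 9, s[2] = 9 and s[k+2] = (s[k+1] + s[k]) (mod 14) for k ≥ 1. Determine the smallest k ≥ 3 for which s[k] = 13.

4

We have s[1] = 9; s[2] = 9; s[3] = 4; s[4] = 13; s[5] = 3; s[6] = 2; s[7] = 5; s[8] = 7; s[9] = 12; s[10] = 5; s[11] = 3; s[12] = 8; s[13] = 11; s[14] = 5; s[15] = 2; s[16] = 7; s[17] = 9; s[18] = 2; s[19] = 11; s[20] = 13; s[21] = 10; s[22] = 9; s[23] = 5; s[24] = 0; s[25] = 5; s[26] = 5; s[27] = 10; s[28] = 1; s[29] = 11; s[30] = 12; s[31] = 9; s[32] = 7; s[33] = 2; s[34] = 9; s[35] = 11; s[36] = 6; s[37] = 3; s[38] = 9; s[39] = 12; s[40] = 7; s[41] = 5; s[42] = 12; s[43] = 3; s[44] = 1; s[45] = 4; s[46] = 5; s[47] = 9; s[48] = 0; s[49] = 9; s[50] = 9.
Since (s[49], s[50]) = (s[1], s[2]) = (9, 9) (two consecutive terms determine the rest), the sequence is periodic with period 48.
The value 13 first appears (with k ≥ 3) at s[4].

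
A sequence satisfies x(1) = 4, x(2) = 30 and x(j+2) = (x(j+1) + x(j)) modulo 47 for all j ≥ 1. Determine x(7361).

4

Computing terms: x(1) = 4, x(2) = 30, x(3) = 34, x(4) = 17, x(5) = 4, x(6) = 21, x(7) = 25, x(8) = 46, x(9) = 24, x(10) = 23, x(11) = 0, x(12) = 23, x(13) = 23, x(14) = 46, x(15) = 22, x(16) = 21, x(17) = 43, x(18) = 17, x(19) = 13, x(20) = 30, x(21) = 43, x(22) = 26, x(23) = 22, x(24) = 1, x(25) = 23, x(26) = 24, x(27) = 0, x(28) = 24, x(29) = 24, x(30) = 1, x(31) = 25, x(32) = 26, x(33) = 4, x(34) = 30.
The sequence repeats with period 32.
So x(7361) = x(1 + ((7361-1) mod 32)) = x(1) = 4.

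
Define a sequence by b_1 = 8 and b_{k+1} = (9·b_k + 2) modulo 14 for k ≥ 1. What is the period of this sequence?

We have b_1 = 8; b_2 = 4; b_3 = 10; b_4 = 8.
Since b_4 = b_1 = 8, the sequence is periodic with period 3.

3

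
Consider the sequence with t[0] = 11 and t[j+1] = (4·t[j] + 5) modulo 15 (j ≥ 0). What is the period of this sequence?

6

t[0] = 11; t[1] = 4; t[2] = 6; t[3] = 14; t[4] = 1; t[5] = 9; t[6] = 11.
The sequence repeats with period 6.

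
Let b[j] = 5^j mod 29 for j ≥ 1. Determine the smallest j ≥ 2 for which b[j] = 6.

b[1] = 5; b[2] = 25; b[3] = 9; b[4] = 16; b[5] = 22; b[6] = 23; b[7] = 28; b[8] = 24; b[9] = 4; b[10] = 20; b[11] = 13; b[12] = 7; b[13] = 6; b[14] = 1; b[15] = 5.
Since b[15] = b[1] = 5, the sequence is periodic with period 14.
The value 6 first appears (with j ≥ 2) at b[13].

13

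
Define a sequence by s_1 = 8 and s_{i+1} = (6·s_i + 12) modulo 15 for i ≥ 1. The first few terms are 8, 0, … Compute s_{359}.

Computing terms: s_1 = 8, s_2 = 0, s_3 = 12, s_4 = 9, s_5 = 6, s_6 = 3, s_7 = 0.
Since s_7 = s_2 = 0, the sequence is eventually periodic: after a pre-period of length 1 it cycles with period 5.
For i ≥ 2, s_i depends only on (i - 2) mod 5. (359 - 2) mod 5 = 2, so s_{359} = s_4 = 9.

9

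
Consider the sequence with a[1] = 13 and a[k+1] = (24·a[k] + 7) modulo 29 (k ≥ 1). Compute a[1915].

1

Listing terms: a[1] = 13,  a[2] = 0,  a[3] = 7,  a[4] = 1,  a[5] = 2,  a[6] = 26,  a[7] = 22,  a[8] = 13.
The sequence repeats with period 7.
(1915 - 1) mod 7 = 3, so a[1915] = a[4] = 1.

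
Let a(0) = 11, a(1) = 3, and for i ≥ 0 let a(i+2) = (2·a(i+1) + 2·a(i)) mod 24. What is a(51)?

Listing terms: a(0) = 11,  a(1) = 3,  a(2) = 4,  a(3) = 14,  a(4) = 12,  a(5) = 4,  a(6) = 8,  a(7) = 0,  a(8) = 16,  a(9) = 8,  a(10) = 0.
Since (a(9), a(10)) = (a(6), a(7)) = (8, 0) (two consecutive terms determine the rest), the sequence is eventually periodic: after a pre-period of length 6 it cycles with period 3.
For i ≥ 6, a(i) depends only on (i - 6) mod 3. (51 - 6) mod 3 = 0, so a(51) = a(6) = 8.

8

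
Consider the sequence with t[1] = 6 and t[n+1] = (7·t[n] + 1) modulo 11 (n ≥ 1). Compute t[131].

Computing terms: t[1] = 6; t[2] = 10; t[3] = 5; t[4] = 3; t[5] = 0; t[6] = 1; t[7] = 8; t[8] = 2; t[9] = 4; t[10] = 7; t[11] = 6.
The sequence repeats with period 10.
(131 - 1) mod 10 = 0, so t[131] = t[1] = 6.

6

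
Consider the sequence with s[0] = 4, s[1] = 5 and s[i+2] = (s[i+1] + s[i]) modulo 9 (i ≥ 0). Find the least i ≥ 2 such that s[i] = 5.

Computing terms: s[0] = 4; s[1] = 5; s[2] = 0; s[3] = 5; s[4] = 5; s[5] = 1; s[6] = 6; s[7] = 7; s[8] = 4; s[9] = 2; s[10] = 6; s[11] = 8; s[12] = 5; s[13] = 4; s[14] = 0; s[15] = 4; s[16] = 4; s[17] = 8; s[18] = 3; s[19] = 2; s[20] = 5; s[21] = 7; s[22] = 3; s[23] = 1; s[24] = 4; s[25] = 5.
The sequence repeats with period 24.
The value 5 first appears (with i ≥ 2) at s[3].

3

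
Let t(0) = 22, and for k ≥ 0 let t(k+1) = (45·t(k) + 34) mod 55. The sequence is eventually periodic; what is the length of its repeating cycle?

11

We have t(0) = 22, t(1) = 34, t(2) = 24, t(3) = 14, t(4) = 4, t(5) = 49, t(6) = 39, t(7) = 29, t(8) = 19, t(9) = 9, t(10) = 54, t(11) = 44, t(12) = 34.
Since t(12) = t(1) = 34, the sequence is eventually periodic: after a pre-period of length 1 it cycles with period 11.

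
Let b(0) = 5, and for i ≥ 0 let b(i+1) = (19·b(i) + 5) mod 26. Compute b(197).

We have b(0) = 5,  b(1) = 22,  b(2) = 7,  b(3) = 8,  b(4) = 1,  b(5) = 24,  b(6) = 19,  b(7) = 2,  b(8) = 17,  b(9) = 16,  b(10) = 23,  b(11) = 0,  b(12) = 5.
The sequence repeats with period 12.
(197 - 0) mod 12 = 5, so b(197) = b(5) = 24.

24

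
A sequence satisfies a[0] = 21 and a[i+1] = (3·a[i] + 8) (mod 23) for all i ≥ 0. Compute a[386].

We have a[0] = 21,  a[1] = 2,  a[2] = 14,  a[3] = 4,  a[4] = 20,  a[5] = 22,  a[6] = 5,  a[7] = 0,  a[8] = 8,  a[9] = 9,  a[10] = 12,  a[11] = 21.
Since a[11] = a[0] = 21, the sequence is periodic with period 11.
(386 - 0) mod 11 = 1, so a[386] = a[1] = 2.

2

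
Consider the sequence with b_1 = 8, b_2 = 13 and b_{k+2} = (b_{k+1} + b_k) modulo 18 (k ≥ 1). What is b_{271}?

b_1 = 8,  b_2 = 13,  b_3 = 3,  b_4 = 16,  b_5 = 1,  b_6 = 17,  b_7 = 0,  b_8 = 17,  b_9 = 17,  b_{10} = 16,  b_{11} = 15,  b_{12} = 13,  b_{13} = 10,  b_{14} = 5,  b_{15} = 15,  b_{16} = 2,  b_{17} = 17,  b_{18} = 1,  b_{19} = 0,  b_{20} = 1,  b_{21} = 1,  b_{22} = 2,  b_{23} = 3,  b_{24} = 5,  b_{25} = 8,  b_{26} = 13.
The sequence repeats with period 24.
So b_{271} = b_{1 + ((271-1) mod 24)} = b_7 = 0.

0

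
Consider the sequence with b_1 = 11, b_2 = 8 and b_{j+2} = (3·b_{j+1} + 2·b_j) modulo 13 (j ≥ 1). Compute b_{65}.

Listing terms: b_1 = 11; b_2 = 8; b_3 = 7; b_4 = 11; b_5 = 8.
The sequence repeats with period 3.
(65 - 1) mod 3 = 1, so b_{65} = b_2 = 8.

8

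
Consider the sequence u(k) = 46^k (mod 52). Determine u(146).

u(0) = 1; u(1) = 46; u(2) = 36; u(3) = 44; u(4) = 48; u(5) = 24; u(6) = 12; u(7) = 32; u(8) = 16; u(9) = 8; u(10) = 4; u(11) = 28; u(12) = 40; u(13) = 20; u(14) = 36.
Since u(14) = u(2) = 36, the sequence is eventually periodic: after a pre-period of length 2 it cycles with period 12.
For k ≥ 2, u(k) depends only on (k - 2) mod 12. (146 - 2) mod 12 = 0, so u(146) = u(2) = 36.

36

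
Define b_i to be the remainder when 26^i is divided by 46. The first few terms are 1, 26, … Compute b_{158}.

Computing terms: b_0 = 1,  b_1 = 26,  b_2 = 32,  b_3 = 4,  b_4 = 12,  b_5 = 36,  b_6 = 16,  b_7 = 2,  b_8 = 6,  b_9 = 18,  b_{10} = 8,  b_{11} = 24,  b_{12} = 26.
Since b_{12} = b_1 = 26, the sequence is eventually periodic: after a pre-period of length 1 it cycles with period 11.
For i ≥ 1, b_i depends only on (i - 1) mod 11. (158 - 1) mod 11 = 3, so b_{158} = b_4 = 12.

12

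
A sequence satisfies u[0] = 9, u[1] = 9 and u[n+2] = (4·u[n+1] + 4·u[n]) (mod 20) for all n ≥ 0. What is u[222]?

4

We have u[0] = 9; u[1] = 9; u[2] = 12; u[3] = 4; u[4] = 4; u[5] = 12; u[6] = 4.
Since (u[5], u[6]) = (u[2], u[3]) = (12, 4) (two consecutive terms determine the rest), the sequence is eventually periodic: after a pre-period of length 2 it cycles with period 3.
For n ≥ 2, u[n] depends only on (n - 2) mod 3. (222 - 2) mod 3 = 1, so u[222] = u[3] = 4.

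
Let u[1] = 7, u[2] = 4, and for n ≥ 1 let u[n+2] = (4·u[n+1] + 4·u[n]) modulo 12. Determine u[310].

8

We have u[1] = 7; u[2] = 4; u[3] = 8; u[4] = 0; u[5] = 8; u[6] = 8; u[7] = 4; u[8] = 0; u[9] = 4; u[10] = 4; u[11] = 8.
Since (u[10], u[11]) = (u[2], u[3]) = (4, 8) (two consecutive terms determine the rest), the sequence is eventually periodic: after a pre-period of length 1 it cycles with period 8.
For n ≥ 2, u[n] depends only on (n - 2) mod 8. (310 - 2) mod 8 = 4, so u[310] = u[6] = 8.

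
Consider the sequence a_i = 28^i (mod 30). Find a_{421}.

28

a_1 = 28, a_2 = 4, a_3 = 22, a_4 = 16, a_5 = 28.
The sequence repeats with period 4.
(421 - 1) mod 4 = 0, so a_{421} = a_1 = 28.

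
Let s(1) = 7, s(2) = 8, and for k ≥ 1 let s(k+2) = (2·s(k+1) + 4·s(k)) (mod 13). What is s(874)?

Computing terms: s(1) = 7, s(2) = 8, s(3) = 5, s(4) = 3, s(5) = 0, s(6) = 12, s(7) = 11, s(8) = 5, s(9) = 2, s(10) = 11, s(11) = 4, s(12) = 0, s(13) = 3, s(14) = 6, s(15) = 11, s(16) = 7, s(17) = 6, s(18) = 1, s(19) = 0, s(20) = 4, s(21) = 8, s(22) = 6, s(23) = 5, s(24) = 8, s(25) = 10, s(26) = 0, s(27) = 1, s(28) = 2, s(29) = 8, s(30) = 11, s(31) = 2, s(32) = 9, s(33) = 0, s(34) = 10, s(35) = 7, s(36) = 2, s(37) = 6, s(38) = 7, s(39) = 12, s(40) = 0, s(41) = 9, s(42) = 5, s(43) = 7, s(44) = 8.
Since (s(43), s(44)) = (s(1), s(2)) = (7, 8) (two consecutive terms determine the rest), the sequence is periodic with period 42.
So s(874) = s(1 + ((874-1) mod 42)) = s(34) = 10.

10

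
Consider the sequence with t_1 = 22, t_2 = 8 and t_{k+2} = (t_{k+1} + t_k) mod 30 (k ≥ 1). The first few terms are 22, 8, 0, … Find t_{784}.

We have t_1 = 22, t_2 = 8, t_3 = 0, t_4 = 8, t_5 = 8, t_6 = 16, t_7 = 24, t_8 = 10, t_9 = 4, t_{10} = 14, t_{11} = 18, t_{12} = 2, t_{13} = 20, t_{14} = 22, t_{15} = 12, t_{16} = 4, t_{17} = 16, t_{18} = 20, t_{19} = 6, t_{20} = 26, t_{21} = 2, t_{22} = 28, t_{23} = 0, t_{24} = 28, t_{25} = 28, t_{26} = 26, t_{27} = 24, t_{28} = 20, t_{29} = 14, t_{30} = 4, t_{31} = 18, t_{32} = 22, t_{33} = 10, t_{34} = 2, t_{35} = 12, t_{36} = 14, t_{37} = 26, t_{38} = 10, t_{39} = 6, t_{40} = 16, t_{41} = 22, t_{42} = 8.
Since (t_{41}, t_{42}) = (t_1, t_2) = (22, 8) (two consecutive terms determine the rest), the sequence is periodic with period 40.
So t_{784} = t_{1 + ((784-1) mod 40)} = t_{24} = 28.

28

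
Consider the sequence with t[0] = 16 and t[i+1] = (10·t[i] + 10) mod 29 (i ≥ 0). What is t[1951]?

Listing terms: t[0] = 16, t[1] = 25, t[2] = 28, t[3] = 0, t[4] = 10, t[5] = 23, t[6] = 8, t[7] = 3, t[8] = 11, t[9] = 4, t[10] = 21, t[11] = 17, t[12] = 6, t[13] = 12, t[14] = 14, t[15] = 5, t[16] = 2, t[17] = 1, t[18] = 20, t[19] = 7, t[20] = 22, t[21] = 27, t[22] = 19, t[23] = 26, t[24] = 9, t[25] = 13, t[26] = 24, t[27] = 18, t[28] = 16.
The sequence repeats with period 28.
So t[1951] = t[0 + ((1951-0) mod 28)] = t[19] = 7.

7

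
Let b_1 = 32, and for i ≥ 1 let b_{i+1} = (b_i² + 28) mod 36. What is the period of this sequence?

b_1 = 32,  b_2 = 8,  b_3 = 20,  b_4 = 32.
Since b_4 = b_1 = 32, the sequence is periodic with period 3.

3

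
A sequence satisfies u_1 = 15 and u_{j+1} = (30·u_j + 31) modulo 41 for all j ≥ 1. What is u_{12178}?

0

u_1 = 15; u_2 = 30; u_3 = 29; u_4 = 40; u_5 = 1; u_6 = 20; u_7 = 16; u_8 = 19; u_9 = 27; u_{10} = 21; u_{11} = 5; u_{12} = 17; u_{13} = 8; u_{14} = 25; u_{15} = 2; u_{16} = 9; u_{17} = 14; u_{18} = 0; u_{19} = 31; u_{20} = 18; u_{21} = 38; u_{22} = 23; u_{23} = 24; u_{24} = 13; u_{25} = 11; u_{26} = 33; u_{27} = 37; u_{28} = 34; u_{29} = 26; u_{30} = 32; u_{31} = 7; u_{32} = 36; u_{33} = 4; u_{34} = 28; u_{35} = 10; u_{36} = 3; u_{37} = 39; u_{38} = 12; u_{39} = 22; u_{40} = 35; u_{41} = 15.
The sequence repeats with period 40.
So u_{12178} = u_{1 + ((12178-1) mod 40)} = u_{18} = 0.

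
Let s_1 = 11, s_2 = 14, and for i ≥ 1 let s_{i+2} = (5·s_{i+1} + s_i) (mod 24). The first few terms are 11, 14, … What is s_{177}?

Listing terms: s_1 = 11; s_2 = 14; s_3 = 9; s_4 = 11; s_5 = 16; s_6 = 19; s_7 = 15; s_8 = 22; s_9 = 5; s_{10} = 23; s_{11} = 0; s_{12} = 23; s_{13} = 19; s_{14} = 22; s_{15} = 9; s_{16} = 19; s_{17} = 8; s_{18} = 11; s_{19} = 15; s_{20} = 14; s_{21} = 13; s_{22} = 7; s_{23} = 0; s_{24} = 7; s_{25} = 11; s_{26} = 14.
Since (s_{25}, s_{26}) = (s_1, s_2) = (11, 14) (two consecutive terms determine the rest), the sequence is periodic with period 24.
(177 - 1) mod 24 = 8, so s_{177} = s_9 = 5.

5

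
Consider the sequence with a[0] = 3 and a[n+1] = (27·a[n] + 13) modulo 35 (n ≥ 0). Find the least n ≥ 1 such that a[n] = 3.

4

Listing terms: a[0] = 3, a[1] = 24, a[2] = 31, a[3] = 10, a[4] = 3.
Since a[4] = a[0] = 3, the sequence is periodic with period 4.
The value 3 next appears (with n ≥ 1) at a[4].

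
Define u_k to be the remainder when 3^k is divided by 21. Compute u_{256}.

u_0 = 1,  u_1 = 3,  u_2 = 9,  u_3 = 6,  u_4 = 18,  u_5 = 12,  u_6 = 15,  u_7 = 3.
Since u_7 = u_1 = 3, the sequence is eventually periodic: after a pre-period of length 1 it cycles with period 6.
For k ≥ 1, u_k depends only on (k - 1) mod 6. (256 - 1) mod 6 = 3, so u_{256} = u_4 = 18.

18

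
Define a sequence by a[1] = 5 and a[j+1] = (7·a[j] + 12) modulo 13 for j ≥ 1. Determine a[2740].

Computing terms: a[1] = 5, a[2] = 8, a[3] = 3, a[4] = 7, a[5] = 9, a[6] = 10, a[7] = 4, a[8] = 1, a[9] = 6, a[10] = 2, a[11] = 0, a[12] = 12, a[13] = 5.
The sequence repeats with period 12.
So a[2740] = a[1 + ((2740-1) mod 12)] = a[4] = 7.

7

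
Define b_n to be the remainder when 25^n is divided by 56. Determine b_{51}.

Computing terms: b_1 = 25; b_2 = 9; b_3 = 1; b_4 = 25.
The sequence repeats with period 3.
So b_{51} = b_{1 + ((51-1) mod 3)} = b_3 = 1.

1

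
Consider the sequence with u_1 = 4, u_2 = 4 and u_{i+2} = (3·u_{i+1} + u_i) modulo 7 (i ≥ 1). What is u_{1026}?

u_1 = 4,  u_2 = 4,  u_3 = 2,  u_4 = 3,  u_5 = 4,  u_6 = 1,  u_7 = 0,  u_8 = 1,  u_9 = 3,  u_{10} = 3,  u_{11} = 5,  u_{12} = 4,  u_{13} = 3,  u_{14} = 6,  u_{15} = 0,  u_{16} = 6,  u_{17} = 4,  u_{18} = 4.
The sequence repeats with period 16.
So u_{1026} = u_{1 + ((1026-1) mod 16)} = u_2 = 4.

4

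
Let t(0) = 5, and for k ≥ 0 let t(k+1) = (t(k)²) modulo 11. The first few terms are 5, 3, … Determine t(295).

4

Computing terms: t(0) = 5,  t(1) = 3,  t(2) = 9,  t(3) = 4,  t(4) = 5.
Since t(4) = t(0) = 5, the sequence is periodic with period 4.
So t(295) = t(0 + ((295-0) mod 4)) = t(3) = 4.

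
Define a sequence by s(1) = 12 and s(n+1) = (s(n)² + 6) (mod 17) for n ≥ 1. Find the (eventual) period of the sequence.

5

s(1) = 12; s(2) = 14; s(3) = 15; s(4) = 10; s(5) = 4; s(6) = 5; s(7) = 14.
Since s(7) = s(2) = 14, the sequence is eventually periodic: after a pre-period of length 1 it cycles with period 5.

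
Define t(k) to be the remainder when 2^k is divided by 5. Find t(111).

3

Listing terms: t(0) = 1; t(1) = 2; t(2) = 4; t(3) = 3; t(4) = 1.
The sequence repeats with period 4.
So t(111) = t(0 + ((111-0) mod 4)) = t(3) = 3.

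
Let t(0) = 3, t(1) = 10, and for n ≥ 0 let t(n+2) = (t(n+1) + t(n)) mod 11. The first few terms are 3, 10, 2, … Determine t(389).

Listing terms: t(0) = 3; t(1) = 10; t(2) = 2; t(3) = 1; t(4) = 3; t(5) = 4; t(6) = 7; t(7) = 0; t(8) = 7; t(9) = 7; t(10) = 3; t(11) = 10.
The sequence repeats with period 10.
(389 - 0) mod 10 = 9, so t(389) = t(9) = 7.

7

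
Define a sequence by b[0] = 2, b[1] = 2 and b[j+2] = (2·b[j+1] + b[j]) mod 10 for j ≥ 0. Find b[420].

Listing terms: b[0] = 2, b[1] = 2, b[2] = 6, b[3] = 4, b[4] = 4, b[5] = 2, b[6] = 8, b[7] = 8, b[8] = 4, b[9] = 6, b[10] = 6, b[11] = 8, b[12] = 2, b[13] = 2.
The sequence repeats with period 12.
So b[420] = b[0 + ((420-0) mod 12)] = b[0] = 2.

2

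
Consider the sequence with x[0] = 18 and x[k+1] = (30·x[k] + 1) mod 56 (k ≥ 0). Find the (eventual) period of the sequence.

x[0] = 18; x[1] = 37; x[2] = 47; x[3] = 11; x[4] = 51; x[5] = 19; x[6] = 11.
Since x[6] = x[3] = 11, the sequence is eventually periodic: after a pre-period of length 3 it cycles with period 3.

3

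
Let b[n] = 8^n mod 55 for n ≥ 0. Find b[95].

32

b[0] = 1; b[1] = 8; b[2] = 9; b[3] = 17; b[4] = 26; b[5] = 43; b[6] = 14; b[7] = 2; b[8] = 16; b[9] = 18; b[10] = 34; b[11] = 52; b[12] = 31; b[13] = 28; b[14] = 4; b[15] = 32; b[16] = 36; b[17] = 13; b[18] = 49; b[19] = 7; b[20] = 1.
Since b[20] = b[0] = 1, the sequence is periodic with period 20.
(95 - 0) mod 20 = 15, so b[95] = b[15] = 32.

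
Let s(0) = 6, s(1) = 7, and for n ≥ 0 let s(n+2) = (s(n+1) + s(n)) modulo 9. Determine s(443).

s(0) = 6, s(1) = 7, s(2) = 4, s(3) = 2, s(4) = 6, s(5) = 8, s(6) = 5, s(7) = 4, s(8) = 0, s(9) = 4, s(10) = 4, s(11) = 8, s(12) = 3, s(13) = 2, s(14) = 5, s(15) = 7, s(16) = 3, s(17) = 1, s(18) = 4, s(19) = 5, s(20) = 0, s(21) = 5, s(22) = 5, s(23) = 1, s(24) = 6, s(25) = 7.
Since (s(24), s(25)) = (s(0), s(1)) = (6, 7) (two consecutive terms determine the rest), the sequence is periodic with period 24.
So s(443) = s(0 + ((443-0) mod 24)) = s(11) = 8.

8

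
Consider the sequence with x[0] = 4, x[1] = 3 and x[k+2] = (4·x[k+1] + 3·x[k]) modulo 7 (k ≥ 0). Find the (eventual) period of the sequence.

21

We have x[0] = 4; x[1] = 3; x[2] = 3; x[3] = 0; x[4] = 2; x[5] = 1; x[6] = 3; x[7] = 1; x[8] = 6; x[9] = 6; x[10] = 0; x[11] = 4; x[12] = 2; x[13] = 6; x[14] = 2; x[15] = 5; x[16] = 5; x[17] = 0; x[18] = 1; x[19] = 4; x[20] = 5; x[21] = 4; x[22] = 3.
Since (x[21], x[22]) = (x[0], x[1]) = (4, 3) (two consecutive terms determine the rest), the sequence is periodic with period 21.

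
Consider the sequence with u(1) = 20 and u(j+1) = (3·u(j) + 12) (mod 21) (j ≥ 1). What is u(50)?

We have u(1) = 20, u(2) = 9, u(3) = 18, u(4) = 3, u(5) = 0, u(6) = 12, u(7) = 6, u(8) = 9.
Since u(8) = u(2) = 9, the sequence is eventually periodic: after a pre-period of length 1 it cycles with period 6.
For j ≥ 2, u(j) depends only on (j - 2) mod 6. (50 - 2) mod 6 = 0, so u(50) = u(2) = 9.

9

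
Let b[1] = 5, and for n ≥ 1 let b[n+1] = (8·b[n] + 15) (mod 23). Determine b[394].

10

Computing terms: b[1] = 5, b[2] = 9, b[3] = 18, b[4] = 21, b[5] = 22, b[6] = 7, b[7] = 2, b[8] = 8, b[9] = 10, b[10] = 3, b[11] = 16, b[12] = 5.
Since b[12] = b[1] = 5, the sequence is periodic with period 11.
So b[394] = b[1 + ((394-1) mod 11)] = b[9] = 10.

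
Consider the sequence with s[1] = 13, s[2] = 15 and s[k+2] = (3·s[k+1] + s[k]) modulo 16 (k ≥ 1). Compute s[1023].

Listing terms: s[1] = 13; s[2] = 15; s[3] = 10; s[4] = 13; s[5] = 1; s[6] = 0; s[7] = 1; s[8] = 3; s[9] = 10; s[10] = 1; s[11] = 13; s[12] = 8; s[13] = 5; s[14] = 7; s[15] = 10; s[16] = 5; s[17] = 9; s[18] = 0; s[19] = 9; s[20] = 11; s[21] = 10; s[22] = 9; s[23] = 5; s[24] = 8; s[25] = 13; s[26] = 15.
The sequence repeats with period 24.
(1023 - 1) mod 24 = 14, so s[1023] = s[15] = 10.

10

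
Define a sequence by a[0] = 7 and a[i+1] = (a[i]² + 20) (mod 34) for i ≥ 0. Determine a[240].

7

Listing terms: a[0] = 7; a[1] = 1; a[2] = 21; a[3] = 19; a[4] = 7.
Since a[4] = a[0] = 7, the sequence is periodic with period 4.
(240 - 0) mod 4 = 0, so a[240] = a[0] = 7.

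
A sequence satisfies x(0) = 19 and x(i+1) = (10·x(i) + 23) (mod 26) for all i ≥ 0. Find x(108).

Listing terms: x(0) = 19, x(1) = 5, x(2) = 21, x(3) = 25, x(4) = 13, x(5) = 23, x(6) = 19.
The sequence repeats with period 6.
So x(108) = x(0 + ((108-0) mod 6)) = x(0) = 19.

19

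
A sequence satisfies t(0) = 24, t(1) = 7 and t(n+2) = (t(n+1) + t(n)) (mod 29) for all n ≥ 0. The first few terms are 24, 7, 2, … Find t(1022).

24

Computing terms: t(0) = 24,  t(1) = 7,  t(2) = 2,  t(3) = 9,  t(4) = 11,  t(5) = 20,  t(6) = 2,  t(7) = 22,  t(8) = 24,  t(9) = 17,  t(10) = 12,  t(11) = 0,  t(12) = 12,  t(13) = 12,  t(14) = 24,  t(15) = 7.
The sequence repeats with period 14.
So t(1022) = t(0 + ((1022-0) mod 14)) = t(0) = 24.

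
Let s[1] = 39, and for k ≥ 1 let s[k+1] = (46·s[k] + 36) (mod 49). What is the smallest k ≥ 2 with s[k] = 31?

We have s[1] = 39,  s[2] = 17,  s[3] = 34,  s[4] = 32,  s[5] = 38,  s[6] = 20,  s[7] = 25,  s[8] = 10,  s[9] = 6,  s[10] = 18,  s[11] = 31,  s[12] = 41,  s[13] = 11,  s[14] = 3,  s[15] = 27,  s[16] = 4,  s[17] = 24,  s[18] = 13,  s[19] = 46,  s[20] = 45,  s[21] = 48,  s[22] = 39.
Since s[22] = s[1] = 39, the sequence is periodic with period 21.
The value 31 first appears (with k ≥ 2) at s[11].

11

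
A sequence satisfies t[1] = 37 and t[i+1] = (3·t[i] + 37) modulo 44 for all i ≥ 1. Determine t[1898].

t[1] = 37, t[2] = 16, t[3] = 41, t[4] = 28, t[5] = 33, t[6] = 4, t[7] = 5, t[8] = 8, t[9] = 17, t[10] = 0, t[11] = 37.
The sequence repeats with period 10.
(1898 - 1) mod 10 = 7, so t[1898] = t[8] = 8.

8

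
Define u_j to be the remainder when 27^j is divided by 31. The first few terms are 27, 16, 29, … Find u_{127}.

15

We have u_1 = 27,  u_2 = 16,  u_3 = 29,  u_4 = 8,  u_5 = 30,  u_6 = 4,  u_7 = 15,  u_8 = 2,  u_9 = 23,  u_{10} = 1,  u_{11} = 27.
The sequence repeats with period 10.
So u_{127} = u_{1 + ((127-1) mod 10)} = u_7 = 15.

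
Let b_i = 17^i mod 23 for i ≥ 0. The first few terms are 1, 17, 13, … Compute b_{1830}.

We have b_0 = 1; b_1 = 17; b_2 = 13; b_3 = 14; b_4 = 8; b_5 = 21; b_6 = 12; b_7 = 20; b_8 = 18; b_9 = 7; b_{10} = 4; b_{11} = 22; b_{12} = 6; b_{13} = 10; b_{14} = 9; b_{15} = 15; b_{16} = 2; b_{17} = 11; b_{18} = 3; b_{19} = 5; b_{20} = 16; b_{21} = 19; b_{22} = 1.
The sequence repeats with period 22.
(1830 - 0) mod 22 = 4, so b_{1830} = b_4 = 8.

8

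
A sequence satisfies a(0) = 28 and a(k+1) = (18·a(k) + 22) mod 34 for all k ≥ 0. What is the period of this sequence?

Listing terms: a(0) = 28,  a(1) = 16,  a(2) = 4,  a(3) = 26,  a(4) = 14,  a(5) = 2,  a(6) = 24,  a(7) = 12,  a(8) = 0,  a(9) = 22,  a(10) = 10,  a(11) = 32,  a(12) = 20,  a(13) = 8,  a(14) = 30,  a(15) = 18,  a(16) = 6,  a(17) = 28.
The sequence repeats with period 17.

17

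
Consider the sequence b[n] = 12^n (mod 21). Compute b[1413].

6

b[1] = 12, b[2] = 18, b[3] = 6, b[4] = 9, b[5] = 3, b[6] = 15, b[7] = 12.
Since b[7] = b[1] = 12, the sequence is periodic with period 6.
So b[1413] = b[1 + ((1413-1) mod 6)] = b[3] = 6.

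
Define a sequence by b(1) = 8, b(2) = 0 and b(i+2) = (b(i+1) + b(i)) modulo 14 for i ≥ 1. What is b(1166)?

4

Computing terms: b(1) = 8,  b(2) = 0,  b(3) = 8,  b(4) = 8,  b(5) = 2,  b(6) = 10,  b(7) = 12,  b(8) = 8,  b(9) = 6,  b(10) = 0,  b(11) = 6,  b(12) = 6,  b(13) = 12,  b(14) = 4,  b(15) = 2,  b(16) = 6,  b(17) = 8,  b(18) = 0.
Since (b(17), b(18)) = (b(1), b(2)) = (8, 0) (two consecutive terms determine the rest), the sequence is periodic with period 16.
So b(1166) = b(1 + ((1166-1) mod 16)) = b(14) = 4.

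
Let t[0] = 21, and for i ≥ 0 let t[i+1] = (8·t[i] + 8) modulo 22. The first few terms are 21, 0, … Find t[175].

16

Computing terms: t[0] = 21, t[1] = 0, t[2] = 8, t[3] = 6, t[4] = 12, t[5] = 16, t[6] = 4, t[7] = 18, t[8] = 20, t[9] = 14, t[10] = 10, t[11] = 0.
Since t[11] = t[1] = 0, the sequence is eventually periodic: after a pre-period of length 1 it cycles with period 10.
For i ≥ 1, t[i] depends only on (i - 1) mod 10. (175 - 1) mod 10 = 4, so t[175] = t[5] = 16.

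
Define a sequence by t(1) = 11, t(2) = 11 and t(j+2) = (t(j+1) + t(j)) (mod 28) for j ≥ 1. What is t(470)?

11

Computing terms: t(1) = 11, t(2) = 11, t(3) = 22, t(4) = 5, t(5) = 27, t(6) = 4, t(7) = 3, t(8) = 7, t(9) = 10, t(10) = 17, t(11) = 27, t(12) = 16, t(13) = 15, t(14) = 3, t(15) = 18, t(16) = 21, t(17) = 11, t(18) = 4, t(19) = 15, t(20) = 19, t(21) = 6, t(22) = 25, t(23) = 3, t(24) = 0, t(25) = 3, t(26) = 3, t(27) = 6, t(28) = 9, t(29) = 15, t(30) = 24, t(31) = 11, t(32) = 7, t(33) = 18, t(34) = 25, t(35) = 15, t(36) = 12, t(37) = 27, t(38) = 11, t(39) = 10, t(40) = 21, t(41) = 3, t(42) = 24, t(43) = 27, t(44) = 23, t(45) = 22, t(46) = 17, t(47) = 11, t(48) = 0, t(49) = 11, t(50) = 11.
The sequence repeats with period 48.
So t(470) = t(1 + ((470-1) mod 48)) = t(38) = 11.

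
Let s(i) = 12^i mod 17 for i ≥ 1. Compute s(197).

Computing terms: s(1) = 12,  s(2) = 8,  s(3) = 11,  s(4) = 13,  s(5) = 3,  s(6) = 2,  s(7) = 7,  s(8) = 16,  s(9) = 5,  s(10) = 9,  s(11) = 6,  s(12) = 4,  s(13) = 14,  s(14) = 15,  s(15) = 10,  s(16) = 1,  s(17) = 12.
The sequence repeats with period 16.
(197 - 1) mod 16 = 4, so s(197) = s(5) = 3.

3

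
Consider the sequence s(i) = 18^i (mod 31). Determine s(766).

We have s(0) = 1, s(1) = 18, s(2) = 14, s(3) = 4, s(4) = 10, s(5) = 25, s(6) = 16, s(7) = 9, s(8) = 7, s(9) = 2, s(10) = 5, s(11) = 28, s(12) = 8, s(13) = 20, s(14) = 19, s(15) = 1.
The sequence repeats with period 15.
So s(766) = s(0 + ((766-0) mod 15)) = s(1) = 18.

18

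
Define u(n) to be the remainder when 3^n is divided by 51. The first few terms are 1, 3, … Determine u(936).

Listing terms: u(0) = 1, u(1) = 3, u(2) = 9, u(3) = 27, u(4) = 30, u(5) = 39, u(6) = 15, u(7) = 45, u(8) = 33, u(9) = 48, u(10) = 42, u(11) = 24, u(12) = 21, u(13) = 12, u(14) = 36, u(15) = 6, u(16) = 18, u(17) = 3.
Since u(17) = u(1) = 3, the sequence is eventually periodic: after a pre-period of length 1 it cycles with period 16.
For n ≥ 1, u(n) depends only on (n - 1) mod 16. (936 - 1) mod 16 = 7, so u(936) = u(8) = 33.

33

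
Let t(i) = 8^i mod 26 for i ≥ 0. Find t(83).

18

Listing terms: t(0) = 1; t(1) = 8; t(2) = 12; t(3) = 18; t(4) = 14; t(5) = 8.
Since t(5) = t(1) = 8, the sequence is eventually periodic: after a pre-period of length 1 it cycles with period 4.
For i ≥ 1, t(i) depends only on (i - 1) mod 4. (83 - 1) mod 4 = 2, so t(83) = t(3) = 18.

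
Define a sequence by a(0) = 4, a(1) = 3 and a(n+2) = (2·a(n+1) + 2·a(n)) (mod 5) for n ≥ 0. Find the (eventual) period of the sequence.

Listing terms: a(0) = 4; a(1) = 3; a(2) = 4; a(3) = 4; a(4) = 1; a(5) = 0; a(6) = 2; a(7) = 4; a(8) = 2; a(9) = 2; a(10) = 3; a(11) = 0; a(12) = 1; a(13) = 2; a(14) = 1; a(15) = 1; a(16) = 4; a(17) = 0; a(18) = 3; a(19) = 1; a(20) = 3; a(21) = 3; a(22) = 2; a(23) = 0; a(24) = 4; a(25) = 3.
The sequence repeats with period 24.

24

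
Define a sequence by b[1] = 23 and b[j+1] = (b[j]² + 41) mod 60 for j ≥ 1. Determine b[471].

41

b[1] = 23, b[2] = 30, b[3] = 41, b[4] = 42, b[5] = 5, b[6] = 6, b[7] = 17, b[8] = 30.
Since b[8] = b[2] = 30, the sequence is eventually periodic: after a pre-period of length 1 it cycles with period 6.
For j ≥ 2, b[j] depends only on (j - 2) mod 6. (471 - 2) mod 6 = 1, so b[471] = b[3] = 41.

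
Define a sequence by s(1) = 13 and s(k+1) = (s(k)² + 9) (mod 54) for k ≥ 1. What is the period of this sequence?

We have s(1) = 13; s(2) = 16; s(3) = 49; s(4) = 34; s(5) = 31; s(6) = 52; s(7) = 13.
The sequence repeats with period 6.

6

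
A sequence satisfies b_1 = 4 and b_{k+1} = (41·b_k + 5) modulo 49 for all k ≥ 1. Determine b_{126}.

b_1 = 4, b_2 = 22, b_3 = 25, b_4 = 1, b_5 = 46, b_6 = 29, b_7 = 18, b_8 = 8, b_9 = 39, b_{10} = 36, b_{11} = 11, b_{12} = 15, b_{13} = 32, b_{14} = 43, b_{15} = 4.
Since b_{15} = b_1 = 4, the sequence is periodic with period 14.
So b_{126} = b_{1 + ((126-1) mod 14)} = b_{14} = 43.

43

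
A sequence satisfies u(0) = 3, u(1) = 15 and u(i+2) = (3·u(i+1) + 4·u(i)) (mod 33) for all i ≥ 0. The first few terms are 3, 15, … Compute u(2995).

24

u(0) = 3, u(1) = 15, u(2) = 24, u(3) = 0, u(4) = 30, u(5) = 24, u(6) = 27, u(7) = 12, u(8) = 12, u(9) = 18, u(10) = 3, u(11) = 15.
The sequence repeats with period 10.
So u(2995) = u(0 + ((2995-0) mod 10)) = u(5) = 24.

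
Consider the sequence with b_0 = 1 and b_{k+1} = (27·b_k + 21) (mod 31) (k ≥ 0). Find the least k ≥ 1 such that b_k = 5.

9

Listing terms: b_0 = 1, b_1 = 17, b_2 = 15, b_3 = 23, b_4 = 22, b_5 = 26, b_6 = 10, b_7 = 12, b_8 = 4, b_9 = 5, b_{10} = 1.
The sequence repeats with period 10.
The value 5 first appears (with k ≥ 1) at b_9.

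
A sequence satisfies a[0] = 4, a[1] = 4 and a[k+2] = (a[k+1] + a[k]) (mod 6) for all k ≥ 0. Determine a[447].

We have a[0] = 4,  a[1] = 4,  a[2] = 2,  a[3] = 0,  a[4] = 2,  a[5] = 2,  a[6] = 4,  a[7] = 0,  a[8] = 4,  a[9] = 4.
The sequence repeats with period 8.
So a[447] = a[0 + ((447-0) mod 8)] = a[7] = 0.

0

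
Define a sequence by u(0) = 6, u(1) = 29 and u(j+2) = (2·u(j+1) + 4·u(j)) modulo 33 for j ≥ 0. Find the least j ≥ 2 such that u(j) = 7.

11

u(0) = 6, u(1) = 29, u(2) = 16, u(3) = 16, u(4) = 30, u(5) = 25, u(6) = 5, u(7) = 11, u(8) = 9, u(9) = 29, u(10) = 28, u(11) = 7, u(12) = 27, u(13) = 16, u(14) = 8, u(15) = 14, u(16) = 27, u(17) = 11, u(18) = 31, u(19) = 7, u(20) = 6, u(21) = 7, u(22) = 5, u(23) = 5, u(24) = 30, u(25) = 14, u(26) = 16, u(27) = 22, u(28) = 9, u(29) = 7, u(30) = 17, u(31) = 29, u(32) = 27, u(33) = 5, u(34) = 19, u(35) = 25, u(36) = 27, u(37) = 22, u(38) = 20, u(39) = 29, u(40) = 6, u(41) = 29.
The sequence repeats with period 40.
The value 7 first appears (with j ≥ 2) at u(11).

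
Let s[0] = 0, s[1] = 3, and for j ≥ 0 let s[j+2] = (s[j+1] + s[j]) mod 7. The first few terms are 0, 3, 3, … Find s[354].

We have s[0] = 0, s[1] = 3, s[2] = 3, s[3] = 6, s[4] = 2, s[5] = 1, s[6] = 3, s[7] = 4, s[8] = 0, s[9] = 4, s[10] = 4, s[11] = 1, s[12] = 5, s[13] = 6, s[14] = 4, s[15] = 3, s[16] = 0, s[17] = 3.
The sequence repeats with period 16.
(354 - 0) mod 16 = 2, so s[354] = s[2] = 3.

3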